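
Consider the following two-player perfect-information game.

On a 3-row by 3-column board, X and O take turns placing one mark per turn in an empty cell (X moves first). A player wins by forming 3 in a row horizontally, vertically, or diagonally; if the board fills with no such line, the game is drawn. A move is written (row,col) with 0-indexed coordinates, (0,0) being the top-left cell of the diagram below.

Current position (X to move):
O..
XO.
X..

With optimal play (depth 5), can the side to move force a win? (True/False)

[O../XO./X..] X move#1: (0,1):-1/OX./XO./X.., (0,2):-1/O.X/XO./X.., (1,2):-1/O../XOX/X.., (2,1):-1/O../XO./XX., (2,2):+0/O../XO./X.X*
[O../XO./X.X] O move#2: (0,1):-1/OO./XO./X.X, (0,2):-1/O.O/XO./X.X, (1,2):-1/O../XOO/X.X, (2,1):+0/O../XO./XOX*
[O../XO./XOX] X move#3: (0,1):+0/OX./XO./XOX*, (0,2):-1/O.X/XO./XOX, (1,2):-1/O../XOX/XOX
[OX./XO./XOX] O move#4: (0,2):+0/OXO/XO./XOX*, (1,2):+0/OX./XOO/XOX
[OXO/XO./XOX] X move#5: (1,2):+0/OXO/XOX/XOX*
[OXO/XOX/XOX] end (terminal +0, O#6); searched O../XO./X.. to 5

X winning at [O../XO./X..]: False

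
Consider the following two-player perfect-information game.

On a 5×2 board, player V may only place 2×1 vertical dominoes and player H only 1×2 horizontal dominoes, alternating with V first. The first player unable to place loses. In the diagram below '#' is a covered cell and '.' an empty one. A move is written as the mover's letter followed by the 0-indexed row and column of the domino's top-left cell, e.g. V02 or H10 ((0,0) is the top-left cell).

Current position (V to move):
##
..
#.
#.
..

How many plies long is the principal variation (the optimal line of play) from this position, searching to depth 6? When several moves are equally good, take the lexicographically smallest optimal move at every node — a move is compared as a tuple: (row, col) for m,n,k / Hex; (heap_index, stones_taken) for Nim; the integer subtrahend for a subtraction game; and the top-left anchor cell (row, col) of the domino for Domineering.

PV length from [##/../#./#./..]: 2 plies

p1 V@[##/../#./#./..]: V11[##/.#/##/#./..]-1* V21[##/../##/##/..]-1 V31[##/../#./##/.#]-1
p2 H@[##/.#/##/#./..]: H40[##/.#/##/#./##]+1*
p3 V@[##/.#/##/#./##] terminal -1; root [##/../#./#./..] d6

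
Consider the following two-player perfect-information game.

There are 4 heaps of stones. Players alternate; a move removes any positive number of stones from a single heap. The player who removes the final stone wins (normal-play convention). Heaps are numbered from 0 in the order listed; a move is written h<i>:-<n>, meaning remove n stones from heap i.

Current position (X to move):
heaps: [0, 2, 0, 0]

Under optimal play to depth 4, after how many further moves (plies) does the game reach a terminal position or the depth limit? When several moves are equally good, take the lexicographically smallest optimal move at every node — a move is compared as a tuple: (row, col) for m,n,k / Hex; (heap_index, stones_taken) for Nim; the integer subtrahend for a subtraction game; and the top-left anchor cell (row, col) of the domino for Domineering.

PV length from [(0,2,0,0)]: 1 ply

p1 X@[(0,2,0,0)]: h1:-1[(0,1,0,0)]-1 h1:-2[(0,0,0,0)]+1*
p2 O@[(0,0,0,0)] terminal -1; root [(0,2,0,0)] d4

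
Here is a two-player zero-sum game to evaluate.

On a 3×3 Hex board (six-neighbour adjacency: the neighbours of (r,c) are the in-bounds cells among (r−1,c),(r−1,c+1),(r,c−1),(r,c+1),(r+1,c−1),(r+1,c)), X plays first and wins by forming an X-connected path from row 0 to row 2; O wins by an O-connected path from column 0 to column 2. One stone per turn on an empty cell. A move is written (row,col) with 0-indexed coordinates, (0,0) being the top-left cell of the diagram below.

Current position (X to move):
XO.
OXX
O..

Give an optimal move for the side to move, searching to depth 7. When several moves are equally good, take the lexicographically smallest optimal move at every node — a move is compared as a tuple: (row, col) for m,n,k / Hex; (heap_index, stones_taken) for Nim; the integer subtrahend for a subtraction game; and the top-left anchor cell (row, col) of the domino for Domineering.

[XO./OXX/O..] X move#1: (0,2):+1/XOX/OXX/O..*, (2,1):-1/XO./OXX/OX., (2,2):-1/XO./OXX/O.X
[XOX/OXX/O..] O move#2: (2,1):-1/XOX/OXX/OO.*, (2,2):-1/XOX/OXX/O.O
[XOX/OXX/OO.] X move#3: (2,2):+1/XOX/OXX/OOX*
[XOX/OXX/OOX] end (terminal -1, O#4); searched XO./OXX/O.. to 7

X's best at [XO./OXX/O..]: (0,2)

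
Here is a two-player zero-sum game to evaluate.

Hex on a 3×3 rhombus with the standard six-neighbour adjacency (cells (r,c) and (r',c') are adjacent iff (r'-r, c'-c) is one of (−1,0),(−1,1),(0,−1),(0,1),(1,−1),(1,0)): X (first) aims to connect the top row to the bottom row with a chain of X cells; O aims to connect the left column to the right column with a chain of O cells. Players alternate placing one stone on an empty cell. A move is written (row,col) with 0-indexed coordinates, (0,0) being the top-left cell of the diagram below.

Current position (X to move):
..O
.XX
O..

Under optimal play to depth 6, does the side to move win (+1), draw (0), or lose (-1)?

value(..O/.XX/O.., X) = +1

p1 X@[..O/.XX/O..]: (0,0)[X.O/.XX/O..]+1* (0,1)[.XO/.XX/O..]+1 (1,0)[..O/XXX/O..]+1 (2,1)[..O/.XX/OX.]-1 (2,2)[..O/.XX/O.X]-1
p2 O@[X.O/.XX/O..]: (0,1)[XOO/.XX/O..]-1* (1,0)[X.O/OXX/O..]-1 (2,1)[X.O/.XX/OO.]-1 (2,2)[X.O/.XX/O.O]-1
p3 X@[XOO/.XX/O..]: (1,0)[XOO/XXX/O..]+1* (2,1)[XOO/.XX/OX.]-1 (2,2)[XOO/.XX/O.X]-1
p4 O@[XOO/XXX/O..]: (2,1)[XOO/XXX/OO.]-1* (2,2)[XOO/XXX/O.O]-1
p5 X@[XOO/XXX/OO.]: (2,2)[XOO/XXX/OOX]+1*
p6 O@[XOO/XXX/OOX] terminal -1; root [..O/.XX/O..] d6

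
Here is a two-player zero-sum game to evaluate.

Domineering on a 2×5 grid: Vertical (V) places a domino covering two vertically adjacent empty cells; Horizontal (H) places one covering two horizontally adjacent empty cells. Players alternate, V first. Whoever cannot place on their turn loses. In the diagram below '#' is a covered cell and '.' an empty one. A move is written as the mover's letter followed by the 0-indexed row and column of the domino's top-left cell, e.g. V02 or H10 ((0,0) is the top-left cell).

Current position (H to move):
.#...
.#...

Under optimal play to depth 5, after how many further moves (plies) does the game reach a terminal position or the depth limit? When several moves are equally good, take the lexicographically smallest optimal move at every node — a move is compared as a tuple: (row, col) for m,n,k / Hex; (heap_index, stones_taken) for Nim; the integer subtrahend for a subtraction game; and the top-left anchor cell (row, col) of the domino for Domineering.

PV length from [.#.../.#...]: 4 plies

p1 H@[.#.../.#...]: H02[.###./.#...]-1* H03[.#.##/.#...]-1 H12[.#.../.###.]-1 H13[.#.../.#.##]-1
p2 V@[.###./.#...]: V00[####./##...]-1 V04[.####/.#..#]+1*
p3 H@[.####/.#..#]: H12[.####/.####]-1*
p4 V@[.####/.####]: V00[#####/#####]+1*
p5 H@[#####/#####] terminal -1; root [.#.../.#...] d5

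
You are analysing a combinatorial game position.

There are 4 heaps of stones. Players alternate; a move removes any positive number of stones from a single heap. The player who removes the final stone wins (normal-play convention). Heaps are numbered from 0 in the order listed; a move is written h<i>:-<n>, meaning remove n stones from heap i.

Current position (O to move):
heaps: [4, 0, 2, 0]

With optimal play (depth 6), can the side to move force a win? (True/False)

[(4,0,2,0)] O move#1: h0:-1:-1/(3,0,2,0), h0:-2:+1/(2,0,2,0)*, h0:-3:-1/(1,0,2,0), h0:-4:-1/(0,0,2,0), h2:-1:-1/(4,0,1,0), h2:-2:-1/(4,0,0,0)
[(2,0,2,0)] X move#2: h0:-1:-1/(1,0,2,0)*, h0:-2:-1/(0,0,2,0), h2:-1:-1/(2,0,1,0), h2:-2:-1/(2,0,0,0)
[(1,0,2,0)] O move#3: h0:-1:-1/(0,0,2,0), h2:-1:+1/(1,0,1,0)*, h2:-2:-1/(1,0,0,0)
[(1,0,1,0)] X move#4: h0:-1:-1/(0,0,1,0)*, h2:-1:-1/(1,0,0,0)
[(0,0,1,0)] O move#5: h2:-1:+1/(0,0,0,0)*
[(0,0,0,0)] end (terminal -1, X#6); searched (4,0,2,0) to 6

O winning at [(4,0,2,0)]: True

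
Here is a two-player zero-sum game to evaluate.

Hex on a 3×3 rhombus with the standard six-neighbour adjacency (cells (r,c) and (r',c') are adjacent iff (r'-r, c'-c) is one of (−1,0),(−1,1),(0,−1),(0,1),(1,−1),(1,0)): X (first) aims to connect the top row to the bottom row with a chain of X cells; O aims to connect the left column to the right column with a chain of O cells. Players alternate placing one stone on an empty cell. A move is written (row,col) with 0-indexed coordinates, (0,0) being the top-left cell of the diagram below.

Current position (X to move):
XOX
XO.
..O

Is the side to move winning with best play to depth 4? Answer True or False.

X winning at [XOX/XO./..O]: True

p1 X@[XOX/XO./..O]: (1,2)[XOX/XOX/..O]+1* (2,0)[XOX/XO./X.O]+1 (2,1)[XOX/XO./.XO]+1
p2 O@[XOX/XOX/..O]: (2,0)[XOX/XOX/O.O]-1* (2,1)[XOX/XOX/.OO]-1
p3 X@[XOX/XOX/O.O]: (2,1)[XOX/XOX/OXO]+1*
p4 O@[XOX/XOX/OXO] terminal -1; root [XOX/XO./..O] d4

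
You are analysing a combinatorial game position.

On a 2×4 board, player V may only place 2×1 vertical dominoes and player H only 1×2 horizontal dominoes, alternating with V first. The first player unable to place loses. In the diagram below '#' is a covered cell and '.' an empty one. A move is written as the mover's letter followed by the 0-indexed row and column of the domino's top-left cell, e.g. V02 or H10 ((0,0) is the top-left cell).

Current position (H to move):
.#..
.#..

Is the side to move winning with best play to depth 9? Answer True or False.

H winning at [.#../.#..]: True

p1 H@[.#../.#..]: H02[.###/.#..]+1* H12[.#../.###]+1
p2 V@[.###/.#..]: V00[####/##..]-1*
p3 H@[####/##..]: H12[####/####]+1*
p4 V@[####/####] terminal -1; root [.#../.#..] d9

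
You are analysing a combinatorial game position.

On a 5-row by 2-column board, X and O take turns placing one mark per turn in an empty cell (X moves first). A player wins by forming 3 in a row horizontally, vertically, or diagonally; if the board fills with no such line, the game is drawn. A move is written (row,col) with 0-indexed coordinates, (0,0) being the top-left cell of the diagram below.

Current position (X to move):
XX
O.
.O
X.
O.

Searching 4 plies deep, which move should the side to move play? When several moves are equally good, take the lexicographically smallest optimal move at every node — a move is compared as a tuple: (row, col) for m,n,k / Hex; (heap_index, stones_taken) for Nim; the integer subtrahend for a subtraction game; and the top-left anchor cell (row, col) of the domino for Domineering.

ply 1, X at XX/O./.O/X./O. | (1,1)=+0→XX/OX/.O/X./O.*; (2,0)=-1→XX/O./XO/X./O.; (3,1)=+0→XX/O./.O/XX/O.; (4,1)=+0→XX/O./.O/X./OX
ply 2, O at XX/OX/.O/X./O. | (2,0)=+0→XX/OX/OO/X./O.*; (3,1)=+0→XX/OX/.O/XO/O.; (4,1)=+0→XX/OX/.O/X./OO
ply 3, X at XX/OX/OO/X./O. | (3,1)=+0→XX/OX/OO/XX/O.*; (4,1)=+0→XX/OX/OO/X./OX
ply 4, O at XX/OX/OO/XX/O. | (4,1)=+0→XX/OX/OO/XX/OO*
ply 5: XX/OX/OO/XX/OO is terminal +0 (X); from XX/O./.O/X./O. depth 4

X's best at [XX/O./.O/X./O.]: (1,1)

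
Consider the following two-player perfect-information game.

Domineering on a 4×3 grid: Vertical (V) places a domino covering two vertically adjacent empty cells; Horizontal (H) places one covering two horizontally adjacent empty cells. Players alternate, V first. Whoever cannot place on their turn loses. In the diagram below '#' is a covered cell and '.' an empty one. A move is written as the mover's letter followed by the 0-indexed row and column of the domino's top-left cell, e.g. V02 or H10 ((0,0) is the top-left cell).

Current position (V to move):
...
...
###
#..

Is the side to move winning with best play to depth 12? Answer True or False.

V winning at [.../.../###/#..]: True

[.../.../###/#..] V move#1: V00:-1/#../#../###/#.., V01:+1/.#./.#./###/#..*, V02:-1/..#/..#/###/#..
[.#./.#./###/#..] H move#2: H31:-1/.#./.#./###/###*
[.#./.#./###/###] V move#3: V00:+1/##./##./###/###*, V02:+1/.##/.##/###/###
[##./##./###/###] end (terminal -1, H#4); searched .../.../###/#.. to 12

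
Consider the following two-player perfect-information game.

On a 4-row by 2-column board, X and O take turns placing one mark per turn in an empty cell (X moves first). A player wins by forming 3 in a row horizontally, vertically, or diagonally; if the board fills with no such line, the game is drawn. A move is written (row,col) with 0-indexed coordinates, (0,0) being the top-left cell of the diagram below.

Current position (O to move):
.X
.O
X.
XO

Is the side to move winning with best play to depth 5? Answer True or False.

[.X/.O/X./XO] O move#1: (0,0):-1/OX/.O/X./XO, (1,0):+0/.X/OO/X./XO, (2,1):+1/.X/.O/XO/XO*
[.X/.O/XO/XO] end (terminal -1, X#2); searched .X/.O/X./XO to 5

O winning at [.X/.O/X./XO]: True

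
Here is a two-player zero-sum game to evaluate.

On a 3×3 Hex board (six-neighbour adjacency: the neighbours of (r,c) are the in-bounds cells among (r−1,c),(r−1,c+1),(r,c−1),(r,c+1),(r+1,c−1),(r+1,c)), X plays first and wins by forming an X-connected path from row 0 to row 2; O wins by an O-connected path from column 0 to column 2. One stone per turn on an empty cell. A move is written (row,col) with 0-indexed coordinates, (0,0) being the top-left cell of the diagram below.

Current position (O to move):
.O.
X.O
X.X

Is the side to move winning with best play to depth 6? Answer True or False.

O winning at [.O./X.O/X.X]: True

ply 1, O at .O./X.O/X.X | (0,0)=+1→OO./X.O/X.X*; (0,2)=-1→.OO/X.O/X.X; (1,1)=-1→.O./XOO/X.X; (2,1)=-1→.O./X.O/XOX
ply 2, X at OO./X.O/X.X | (0,2)=-1→OOX/X.O/X.X*; (1,1)=-1→OO./XXO/X.X; (2,1)=-1→OO./X.O/XXX
ply 3, O at OOX/X.O/X.X | (1,1)=+1→OOX/XOO/X.X*; (2,1)=-1→OOX/X.O/XOX
ply 4: OOX/XOO/X.X is terminal -1 (X); from .O./X.O/X.X depth 6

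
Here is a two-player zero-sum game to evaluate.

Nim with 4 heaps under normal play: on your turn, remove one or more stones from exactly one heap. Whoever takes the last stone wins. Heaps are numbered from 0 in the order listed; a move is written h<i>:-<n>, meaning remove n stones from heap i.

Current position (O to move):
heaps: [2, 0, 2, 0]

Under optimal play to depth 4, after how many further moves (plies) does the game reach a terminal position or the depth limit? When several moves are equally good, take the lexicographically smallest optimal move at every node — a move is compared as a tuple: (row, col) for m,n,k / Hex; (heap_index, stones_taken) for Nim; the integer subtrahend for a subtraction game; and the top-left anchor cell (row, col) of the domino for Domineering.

ply 1, O at (2,0,2,0) | h0:-1=-1→(1,0,2,0)*; h0:-2=-1→(0,0,2,0); h2:-1=-1→(2,0,1,0); h2:-2=-1→(2,0,0,0)
ply 2, X at (1,0,2,0) | h0:-1=-1→(0,0,2,0); h2:-1=+1→(1,0,1,0)*; h2:-2=-1→(1,0,0,0)
ply 3, O at (1,0,1,0) | h0:-1=-1→(0,0,1,0)*; h2:-1=-1→(1,0,0,0)
ply 4, X at (0,0,1,0) | h2:-1=+1→(0,0,0,0)*
ply 5: (0,0,0,0) is terminal -1 (O); from (2,0,2,0) depth 4

PV length from [(2,0,2,0)]: 4 plies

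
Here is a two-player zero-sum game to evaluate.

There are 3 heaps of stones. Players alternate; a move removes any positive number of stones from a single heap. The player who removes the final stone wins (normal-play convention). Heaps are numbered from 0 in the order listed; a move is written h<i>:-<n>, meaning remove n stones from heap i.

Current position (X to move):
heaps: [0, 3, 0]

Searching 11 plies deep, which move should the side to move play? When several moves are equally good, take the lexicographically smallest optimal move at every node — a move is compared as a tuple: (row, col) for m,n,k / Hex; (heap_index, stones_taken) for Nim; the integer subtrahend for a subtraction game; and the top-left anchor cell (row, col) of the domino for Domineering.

X's best at [(0,3,0)]: h1:-3

p1 X@[(0,3,0)]: h1:-1[(0,2,0)]-1 h1:-2[(0,1,0)]-1 h1:-3[(0,0,0)]+1*
p2 O@[(0,0,0)] terminal -1; root [(0,3,0)] d11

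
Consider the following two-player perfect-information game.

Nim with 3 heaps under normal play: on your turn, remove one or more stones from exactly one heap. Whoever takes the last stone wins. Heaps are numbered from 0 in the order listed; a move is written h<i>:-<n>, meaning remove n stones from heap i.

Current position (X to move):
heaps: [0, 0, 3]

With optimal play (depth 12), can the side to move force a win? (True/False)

p1 X@[(0,0,3)]: h2:-1[(0,0,2)]-1 h2:-2[(0,0,1)]-1 h2:-3[(0,0,0)]+1*
p2 O@[(0,0,0)] terminal -1; root [(0,0,3)] d12

X winning at [(0,0,3)]: True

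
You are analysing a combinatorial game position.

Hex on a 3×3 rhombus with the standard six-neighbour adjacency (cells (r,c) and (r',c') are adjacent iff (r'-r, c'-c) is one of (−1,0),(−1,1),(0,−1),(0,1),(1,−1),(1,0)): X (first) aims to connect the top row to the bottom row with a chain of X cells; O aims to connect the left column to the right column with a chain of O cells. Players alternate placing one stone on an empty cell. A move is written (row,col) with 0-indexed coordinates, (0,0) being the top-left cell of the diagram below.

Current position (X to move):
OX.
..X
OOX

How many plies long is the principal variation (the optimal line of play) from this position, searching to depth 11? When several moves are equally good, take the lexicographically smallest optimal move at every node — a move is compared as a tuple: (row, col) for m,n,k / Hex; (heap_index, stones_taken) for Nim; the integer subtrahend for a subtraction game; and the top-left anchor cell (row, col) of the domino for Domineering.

PV length from [OX./..X/OOX]: 1 ply

ply 1, X at OX./..X/OOX | (0,2)=+1→OXX/..X/OOX*; (1,0)=+1→OX./X.X/OOX; (1,1)=+1→OX./.XX/OOX
ply 2: OXX/..X/OOX is terminal -1 (O); from OX./..X/OOX depth 11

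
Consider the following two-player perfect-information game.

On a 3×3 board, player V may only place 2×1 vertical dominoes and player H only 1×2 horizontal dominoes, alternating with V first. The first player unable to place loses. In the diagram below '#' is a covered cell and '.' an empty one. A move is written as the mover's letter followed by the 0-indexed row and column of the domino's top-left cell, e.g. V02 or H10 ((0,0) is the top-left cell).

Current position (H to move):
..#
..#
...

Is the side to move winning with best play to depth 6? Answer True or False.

p1 H@[..#/..#/...]: H00[###/..#/...]-1 H10[..#/###/...]+1* H20[..#/..#/##.]-1 H21[..#/..#/.##]-1
p2 V@[..#/###/...] terminal -1; root [..#/..#/...] d6

H winning at [..#/..#/...]: True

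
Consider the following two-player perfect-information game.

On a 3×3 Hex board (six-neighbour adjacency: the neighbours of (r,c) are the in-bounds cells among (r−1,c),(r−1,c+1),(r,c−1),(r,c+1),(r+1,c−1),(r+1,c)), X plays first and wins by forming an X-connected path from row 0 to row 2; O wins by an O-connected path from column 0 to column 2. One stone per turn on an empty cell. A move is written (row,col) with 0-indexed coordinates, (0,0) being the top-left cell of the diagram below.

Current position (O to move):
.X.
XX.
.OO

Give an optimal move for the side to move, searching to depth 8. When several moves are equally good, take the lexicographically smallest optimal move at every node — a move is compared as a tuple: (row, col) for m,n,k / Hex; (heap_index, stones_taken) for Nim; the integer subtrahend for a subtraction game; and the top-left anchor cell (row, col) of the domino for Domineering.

[.X./XX./.OO] O move#1: (0,0):-1/OX./XX./.OO, (0,2):-1/.XO/XX./.OO, (1,2):-1/.X./XXO/.OO, (2,0):+1/.X./XX./OOO*
[.X./XX./OOO] end (terminal -1, X#2); searched .X./XX./.OO to 8

O's best at [.X./XX./.OO]: (2,0)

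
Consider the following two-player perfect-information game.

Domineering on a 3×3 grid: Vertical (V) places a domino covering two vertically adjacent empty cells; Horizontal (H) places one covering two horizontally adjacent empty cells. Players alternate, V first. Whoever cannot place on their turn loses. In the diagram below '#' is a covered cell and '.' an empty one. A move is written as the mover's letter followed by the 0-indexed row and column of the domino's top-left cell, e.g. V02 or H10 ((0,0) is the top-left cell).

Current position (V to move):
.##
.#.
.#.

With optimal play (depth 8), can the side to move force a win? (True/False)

ply 1, V at .##/.#./.#. | V00=+1→###/##./.#.*; V10=+1→.##/##./##.; V12=+1→.##/.##/.##
ply 2: ###/##./.#. is terminal -1 (H); from .##/.#./.#. depth 8

V winning at [.##/.#./.#.]: True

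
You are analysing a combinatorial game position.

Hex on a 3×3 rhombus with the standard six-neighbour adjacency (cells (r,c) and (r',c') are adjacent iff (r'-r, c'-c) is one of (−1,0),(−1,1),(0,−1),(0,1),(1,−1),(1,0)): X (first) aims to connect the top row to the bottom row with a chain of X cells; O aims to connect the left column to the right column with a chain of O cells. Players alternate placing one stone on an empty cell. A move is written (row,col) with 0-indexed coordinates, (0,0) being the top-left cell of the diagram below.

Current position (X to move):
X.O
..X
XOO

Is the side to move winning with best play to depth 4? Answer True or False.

[X.O/..X/XOO] X move#1: (0,1):+1/XXO/..X/XOO*, (1,0):+1/X.O/X.X/XOO, (1,1):+1/X.O/.XX/XOO
[XXO/..X/XOO] O move#2: (1,0):-1/XXO/O.X/XOO*, (1,1):-1/XXO/.OX/XOO
[XXO/O.X/XOO] X move#3: (1,1):+1/XXO/OXX/XOO*
[XXO/OXX/XOO] end (terminal -1, O#4); searched X.O/..X/XOO to 4

X winning at [X.O/..X/XOO]: True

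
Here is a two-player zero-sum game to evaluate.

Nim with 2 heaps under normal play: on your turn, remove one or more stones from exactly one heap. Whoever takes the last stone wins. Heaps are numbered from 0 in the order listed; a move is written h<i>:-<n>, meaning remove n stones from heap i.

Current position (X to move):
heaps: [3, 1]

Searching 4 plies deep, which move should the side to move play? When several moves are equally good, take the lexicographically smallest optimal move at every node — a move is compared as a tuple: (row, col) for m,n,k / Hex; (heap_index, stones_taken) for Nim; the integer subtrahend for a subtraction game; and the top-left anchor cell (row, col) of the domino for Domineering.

X's best at [(3,1)]: h0:-2

p1 X@[(3,1)]: h0:-1[(2,1)]-1 h0:-2[(1,1)]+1* h0:-3[(0,1)]-1 h1:-1[(3,0)]-1
p2 O@[(1,1)]: h0:-1[(0,1)]-1* h1:-1[(1,0)]-1
p3 X@[(0,1)]: h1:-1[(0,0)]+1*
p4 O@[(0,0)] terminal -1; root [(3,1)] d4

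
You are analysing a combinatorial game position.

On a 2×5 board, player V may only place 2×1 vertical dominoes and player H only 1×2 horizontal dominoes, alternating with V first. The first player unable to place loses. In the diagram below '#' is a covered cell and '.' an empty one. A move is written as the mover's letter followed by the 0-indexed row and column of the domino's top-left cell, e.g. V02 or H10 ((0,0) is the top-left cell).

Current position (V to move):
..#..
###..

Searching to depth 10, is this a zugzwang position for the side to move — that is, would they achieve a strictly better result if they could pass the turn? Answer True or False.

[..#../###..] V move#1: V03:+1/..##./####.*, V04:+1/..#.#/###.#
[..##./####.] H move#2: H00:-1/####./####.*
[####./####.] V move#3: V04:+1/#####/#####*
[#####/#####] end (terminal -1, H#4); searched ..#../###.. to 10
pass branch (H moves first from the same position):
  | [..#../###..] H move#1: H00:-1/###../###.., H03:+1/..###/###..*, H13:+1/..#../#####
  | [..###/###..] end (terminal -1, V#2); searched ..#../###.. to 10
V moving scores +1; V passing scores -1

zugzwang(..#../###.., V) = False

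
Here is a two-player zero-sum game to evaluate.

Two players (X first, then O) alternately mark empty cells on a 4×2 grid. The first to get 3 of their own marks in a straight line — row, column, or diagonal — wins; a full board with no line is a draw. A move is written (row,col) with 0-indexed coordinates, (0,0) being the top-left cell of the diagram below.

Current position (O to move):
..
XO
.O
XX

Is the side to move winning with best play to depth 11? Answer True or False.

ply 1, O at ../XO/.O/XX | (0,0)=-1→O./XO/.O/XX; (0,1)=+1→.O/XO/.O/XX*; (2,0)=+0→../XO/OO/XX
ply 2: .O/XO/.O/XX is terminal -1 (X); from ../XO/.O/XX depth 11

O winning at [../XO/.O/XX]: True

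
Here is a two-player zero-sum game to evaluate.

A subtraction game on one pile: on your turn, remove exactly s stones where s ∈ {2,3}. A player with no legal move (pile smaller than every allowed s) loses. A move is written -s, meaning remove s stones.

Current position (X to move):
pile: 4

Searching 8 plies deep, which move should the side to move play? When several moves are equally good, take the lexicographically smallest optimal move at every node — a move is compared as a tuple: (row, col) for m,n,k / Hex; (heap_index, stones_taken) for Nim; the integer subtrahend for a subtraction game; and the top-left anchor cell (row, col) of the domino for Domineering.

X's best at [4]: -3

p1 X@[4]: -2[2]-1 -3[1]+1*
p2 O@[1] terminal -1; root [4] d8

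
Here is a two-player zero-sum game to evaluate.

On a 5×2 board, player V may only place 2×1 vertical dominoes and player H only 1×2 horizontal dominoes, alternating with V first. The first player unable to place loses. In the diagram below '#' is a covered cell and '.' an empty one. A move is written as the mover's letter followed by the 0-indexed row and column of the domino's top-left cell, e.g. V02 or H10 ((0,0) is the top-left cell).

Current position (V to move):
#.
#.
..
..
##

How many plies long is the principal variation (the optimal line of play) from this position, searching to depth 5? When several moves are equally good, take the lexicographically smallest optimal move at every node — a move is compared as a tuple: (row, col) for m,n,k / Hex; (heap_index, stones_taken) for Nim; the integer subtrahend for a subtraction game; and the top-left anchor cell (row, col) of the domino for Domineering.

PV length from [#./#./../../##]: 1 ply

[#./#./../../##] V move#1: V01:-1/##/##/../../##, V11:-1/#./##/.#/../##, V20:+1/#./#./#./#./##*, V21:+1/#./#./.#/.#/##
[#./#./#./#./##] end (terminal -1, H#2); searched #./#./../../## to 5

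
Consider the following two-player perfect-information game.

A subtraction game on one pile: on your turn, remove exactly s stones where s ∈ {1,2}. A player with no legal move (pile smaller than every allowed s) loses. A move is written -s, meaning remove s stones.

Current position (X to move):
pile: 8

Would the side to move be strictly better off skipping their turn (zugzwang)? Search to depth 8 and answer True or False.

[8] X move#1: -1:-1/7, -2:+1/6*
[6] O move#2: -1:-1/5*, -2:-1/4
[5] X move#3: -1:-1/4, -2:+1/3*
[3] O move#4: -1:-1/2*, -2:-1/1
[2] X move#5: -1:-1/1, -2:+1/0*
[0] end (terminal -1, O#6); searched 8 to 8
if X skipped the turn, O would face:
~ [8] O move#1: -1:-1/7, -2:+1/6*
~ [6] X move#2: -1:-1/5*, -2:-1/4
~ [5] O move#3: -1:-1/4, -2:+1/3*
~ [3] X move#4: -1:-1/2*, -2:-1/1
~ [2] O move#5: -1:-1/1, -2:+1/0*
~ [0] end (terminal -1, X#6); searched 8 to 8
compare (X): move=+1 vs pass=-1

zugzwang(8, X) = False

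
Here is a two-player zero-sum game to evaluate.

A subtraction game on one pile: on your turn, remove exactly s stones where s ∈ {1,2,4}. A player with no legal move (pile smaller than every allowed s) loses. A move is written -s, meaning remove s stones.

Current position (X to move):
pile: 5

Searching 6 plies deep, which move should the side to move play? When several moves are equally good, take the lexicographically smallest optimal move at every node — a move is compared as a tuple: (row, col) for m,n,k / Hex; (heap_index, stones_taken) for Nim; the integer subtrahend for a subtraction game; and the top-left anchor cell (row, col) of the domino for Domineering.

X's best at [5]: -2

p1 X@[5]: -1[4]-1 -2[3]+1* -4[1]-1
p2 O@[3]: -1[2]-1* -2[1]-1
p3 X@[2]: -1[1]-1 -2[0]+1*
p4 O@[0] terminal -1; root [5] d6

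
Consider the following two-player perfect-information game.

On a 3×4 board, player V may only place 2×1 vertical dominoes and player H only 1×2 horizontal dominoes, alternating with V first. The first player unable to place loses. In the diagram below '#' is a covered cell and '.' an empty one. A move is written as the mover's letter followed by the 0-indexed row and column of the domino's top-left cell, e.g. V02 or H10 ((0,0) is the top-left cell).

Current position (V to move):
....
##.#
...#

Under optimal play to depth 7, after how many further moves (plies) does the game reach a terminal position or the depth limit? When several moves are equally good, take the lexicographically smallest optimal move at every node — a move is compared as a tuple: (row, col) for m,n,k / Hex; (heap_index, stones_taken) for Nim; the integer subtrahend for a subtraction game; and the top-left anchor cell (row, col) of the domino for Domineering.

PV length from [..../##.#/...#]: 2 plies

ply 1, V at ..../##.#/...# | V02=-1→..#./####/...#*; V12=-1→..../####/..##
ply 2, H at ..#./####/...# | H00=+1→###./####/...#*; H20=+1→..#./####/##.#; H21=+1→..#./####/.###
ply 3: ###./####/...# is terminal -1 (V); from ..../##.#/...# depth 7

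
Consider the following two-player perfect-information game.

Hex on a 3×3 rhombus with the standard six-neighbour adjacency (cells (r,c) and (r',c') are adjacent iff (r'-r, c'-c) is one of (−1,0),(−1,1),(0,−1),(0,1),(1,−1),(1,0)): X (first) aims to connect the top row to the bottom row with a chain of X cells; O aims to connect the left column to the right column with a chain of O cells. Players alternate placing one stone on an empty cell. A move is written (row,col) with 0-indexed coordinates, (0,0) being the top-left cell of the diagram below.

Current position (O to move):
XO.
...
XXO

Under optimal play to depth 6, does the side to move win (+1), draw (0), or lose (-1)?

value(XO./.../XXO, O) = -1

[XO./.../XXO] O move#1: (0,2):-1/XOO/.../XXO*, (1,0):-1/XO./O../XXO, (1,1):-1/XO./.O./XXO, (1,2):-1/XO./..O/XXO
[XOO/.../XXO] X move#2: (1,0):+1/XOO/X../XXO*, (1,1):-1/XOO/.X./XXO, (1,2):-1/XOO/..X/XXO
[XOO/X../XXO] end (terminal -1, O#3); searched XO./.../XXO to 6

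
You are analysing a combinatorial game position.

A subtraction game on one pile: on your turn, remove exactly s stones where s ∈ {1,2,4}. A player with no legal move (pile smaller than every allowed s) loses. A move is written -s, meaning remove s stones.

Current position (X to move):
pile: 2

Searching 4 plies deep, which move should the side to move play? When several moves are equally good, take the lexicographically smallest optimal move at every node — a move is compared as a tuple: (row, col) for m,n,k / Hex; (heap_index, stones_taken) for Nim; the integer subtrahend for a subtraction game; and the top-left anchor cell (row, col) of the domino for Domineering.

[2] X move#1: -1:-1/1, -2:+1/0*
[0] end (terminal -1, O#2); searched 2 to 4

X's best at [2]: -2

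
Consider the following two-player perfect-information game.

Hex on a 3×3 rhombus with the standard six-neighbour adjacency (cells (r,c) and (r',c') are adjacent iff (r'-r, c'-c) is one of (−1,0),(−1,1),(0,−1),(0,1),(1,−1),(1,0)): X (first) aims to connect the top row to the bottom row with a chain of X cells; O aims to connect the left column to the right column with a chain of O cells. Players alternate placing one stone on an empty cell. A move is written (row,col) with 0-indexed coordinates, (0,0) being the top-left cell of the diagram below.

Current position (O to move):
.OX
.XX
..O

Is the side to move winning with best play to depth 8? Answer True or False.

O winning at [.OX/.XX/..O]: False

p1 O@[.OX/.XX/..O]: (0,0)[OOX/.XX/..O]-1* (1,0)[.OX/OXX/..O]-1 (2,0)[.OX/.XX/O.O]-1 (2,1)[.OX/.XX/.OO]-1
p2 X@[OOX/.XX/..O]: (1,0)[OOX/XXX/..O]+1* (2,0)[OOX/.XX/X.O]+1 (2,1)[OOX/.XX/.XO]+1
p3 O@[OOX/XXX/..O]: (2,0)[OOX/XXX/O.O]-1* (2,1)[OOX/XXX/.OO]-1
p4 X@[OOX/XXX/O.O]: (2,1)[OOX/XXX/OXO]+1*
p5 O@[OOX/XXX/OXO] terminal -1; root [.OX/.XX/..O] d8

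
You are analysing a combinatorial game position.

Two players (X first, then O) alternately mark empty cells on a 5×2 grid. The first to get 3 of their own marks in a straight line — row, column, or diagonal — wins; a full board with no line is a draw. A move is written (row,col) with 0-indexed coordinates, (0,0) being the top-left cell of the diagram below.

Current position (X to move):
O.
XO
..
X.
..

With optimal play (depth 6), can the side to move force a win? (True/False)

X winning at [O./XO/../X./..]: True

[O./XO/../X./..] X move#1: (0,1):+0/OX/XO/../X./.., (2,0):+1/O./XO/X./X./..*, (2,1):+0/O./XO/.X/X./.., (3,1):+0/O./XO/../XX/.., (4,0):+0/O./XO/../X./X., (4,1):+0/O./XO/../X./.X
[O./XO/X./X./..] end (terminal -1, O#2); searched O./XO/../X./.. to 6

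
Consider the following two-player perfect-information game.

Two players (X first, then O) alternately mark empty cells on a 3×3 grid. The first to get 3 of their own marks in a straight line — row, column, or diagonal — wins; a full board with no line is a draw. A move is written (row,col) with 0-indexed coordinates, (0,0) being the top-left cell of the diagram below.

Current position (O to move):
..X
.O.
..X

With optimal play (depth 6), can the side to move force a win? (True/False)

O winning at [..X/.O./..X]: False

p1 O@[..X/.O./..X]: (0,0)[O.X/.O./..X]-1 (0,1)[.OX/.O./..X]-1 (1,0)[..X/OO./..X]-1 (1,2)[..X/.OO/..X]+0* (2,0)[..X/.O./O.X]-1 (2,1)[..X/.O./.OX]-1
p2 X@[..X/.OO/..X]: (0,0)[X.X/.OO/..X]-1 (0,1)[.XX/.OO/..X]-1 (1,0)[..X/XOO/..X]+0* (2,0)[..X/.OO/X.X]-1 (2,1)[..X/.OO/.XX]-1
p3 O@[..X/XOO/..X]: (0,0)[O.X/XOO/..X]+0* (0,1)[.OX/XOO/..X]+0 (2,0)[..X/XOO/O.X]+0 (2,1)[..X/XOO/.OX]+0
p4 X@[O.X/XOO/..X]: (0,1)[OXX/XOO/..X]+0* (2,0)[O.X/XOO/X.X]+0 (2,1)[O.X/XOO/.XX]+0
p5 O@[OXX/XOO/..X]: (2,0)[OXX/XOO/O.X]+0* (2,1)[OXX/XOO/.OX]+0
p6 X@[OXX/XOO/O.X]: (2,1)[OXX/XOO/OXX]+0*
p7 O@[OXX/XOO/OXX] terminal +0; root [..X/.O./..X] d6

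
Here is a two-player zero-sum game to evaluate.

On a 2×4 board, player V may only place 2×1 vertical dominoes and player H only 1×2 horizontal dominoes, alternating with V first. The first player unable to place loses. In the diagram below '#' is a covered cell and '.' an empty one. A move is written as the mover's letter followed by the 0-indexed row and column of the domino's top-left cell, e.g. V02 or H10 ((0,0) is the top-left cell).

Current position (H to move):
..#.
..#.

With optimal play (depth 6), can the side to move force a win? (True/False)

H winning at [..#./..#.]: True

p1 H@[..#./..#.]: H00[###./..#.]+1* H10[..#./###.]+1
p2 V@[###./..#.]: V03[####/..##]-1*
p3 H@[####/..##]: H10[####/####]+1*
p4 V@[####/####] terminal -1; root [..#./..#.] d6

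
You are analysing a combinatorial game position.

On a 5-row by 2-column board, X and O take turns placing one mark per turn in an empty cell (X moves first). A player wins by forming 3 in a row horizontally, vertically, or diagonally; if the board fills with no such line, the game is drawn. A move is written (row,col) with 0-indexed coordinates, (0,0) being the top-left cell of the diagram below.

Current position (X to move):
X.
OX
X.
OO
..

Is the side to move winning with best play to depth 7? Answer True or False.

X winning at [X./OX/X./OO/..]: False

p1 X@[X./OX/X./OO/..]: (0,1)[XX/OX/X./OO/..]+0* (2,1)[X./OX/XX/OO/..]+0 (4,0)[X./OX/X./OO/X.]+0 (4,1)[X./OX/X./OO/.X]+0
p2 O@[XX/OX/X./OO/..]: (2,1)[XX/OX/XO/OO/..]+0* (4,0)[XX/OX/X./OO/O.]-1 (4,1)[XX/OX/X./OO/.O]-1
p3 X@[XX/OX/XO/OO/..]: (4,0)[XX/OX/XO/OO/X.]-1 (4,1)[XX/OX/XO/OO/.X]+0*
p4 O@[XX/OX/XO/OO/.X]: (4,0)[XX/OX/XO/OO/OX]+0*
p5 X@[XX/OX/XO/OO/OX] terminal +0; root [X./OX/X./OO/..] d7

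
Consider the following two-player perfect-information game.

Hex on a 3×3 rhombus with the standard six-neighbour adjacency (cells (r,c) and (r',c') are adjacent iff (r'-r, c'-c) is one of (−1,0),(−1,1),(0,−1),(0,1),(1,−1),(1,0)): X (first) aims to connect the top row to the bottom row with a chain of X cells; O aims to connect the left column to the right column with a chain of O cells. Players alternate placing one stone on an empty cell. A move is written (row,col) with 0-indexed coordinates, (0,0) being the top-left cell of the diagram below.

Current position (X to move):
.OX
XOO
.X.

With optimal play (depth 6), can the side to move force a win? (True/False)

p1 X@[.OX/XOO/.X.]: (0,0)[XOX/XOO/.X.]-1* (2,0)[.OX/XOO/XX.]-1 (2,2)[.OX/XOO/.XX]-1
p2 O@[XOX/XOO/.X.]: (2,0)[XOX/XOO/OX.]+1* (2,2)[XOX/XOO/.XO]-1
p3 X@[XOX/XOO/OX.] terminal -1; root [.OX/XOO/.X.] d6

X winning at [.OX/XOO/.X.]: False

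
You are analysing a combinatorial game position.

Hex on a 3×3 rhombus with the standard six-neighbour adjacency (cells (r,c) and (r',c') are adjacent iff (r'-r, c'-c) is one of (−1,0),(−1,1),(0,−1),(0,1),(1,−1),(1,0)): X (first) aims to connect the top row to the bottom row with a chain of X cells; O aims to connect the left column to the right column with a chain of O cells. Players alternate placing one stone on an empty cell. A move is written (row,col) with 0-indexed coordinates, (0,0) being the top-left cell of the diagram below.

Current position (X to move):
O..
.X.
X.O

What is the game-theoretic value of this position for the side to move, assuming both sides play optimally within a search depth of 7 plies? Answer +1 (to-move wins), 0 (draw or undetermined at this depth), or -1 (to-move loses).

value(O../.X./X.O, X) = +1

[O../.X./X.O] X move#1: (0,1):+1/OX./.X./X.O*, (0,2):+1/O.X/.X./X.O, (1,0):+1/O../XX./X.O, (1,2):+1/O../.XX/X.O, (2,1):+1/O../.X./XXO
[OX./.X./X.O] end (terminal -1, O#2); searched O../.X./X.O to 7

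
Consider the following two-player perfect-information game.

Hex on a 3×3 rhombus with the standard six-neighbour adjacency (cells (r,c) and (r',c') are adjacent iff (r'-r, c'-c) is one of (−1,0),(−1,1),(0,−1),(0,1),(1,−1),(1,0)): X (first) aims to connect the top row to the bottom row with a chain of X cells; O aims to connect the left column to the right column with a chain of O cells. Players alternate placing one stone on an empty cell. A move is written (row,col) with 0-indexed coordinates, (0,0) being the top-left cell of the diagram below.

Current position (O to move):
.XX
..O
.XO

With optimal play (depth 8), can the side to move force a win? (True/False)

p1 O@[.XX/..O/.XO]: (0,0)[OXX/..O/.XO]-1 (1,0)[.XX/O.O/.XO]-1 (1,1)[.XX/.OO/.XO]+1* (2,0)[.XX/..O/OXO]-1
p2 X@[.XX/.OO/.XO]: (0,0)[XXX/.OO/.XO]-1* (1,0)[.XX/XOO/.XO]-1 (2,0)[.XX/.OO/XXO]-1
p3 O@[XXX/.OO/.XO]: (1,0)[XXX/OOO/.XO]+1* (2,0)[XXX/.OO/OXO]+1
p4 X@[XXX/OOO/.XO] terminal -1; root [.XX/..O/.XO] d8

O winning at [.XX/..O/.XO]: True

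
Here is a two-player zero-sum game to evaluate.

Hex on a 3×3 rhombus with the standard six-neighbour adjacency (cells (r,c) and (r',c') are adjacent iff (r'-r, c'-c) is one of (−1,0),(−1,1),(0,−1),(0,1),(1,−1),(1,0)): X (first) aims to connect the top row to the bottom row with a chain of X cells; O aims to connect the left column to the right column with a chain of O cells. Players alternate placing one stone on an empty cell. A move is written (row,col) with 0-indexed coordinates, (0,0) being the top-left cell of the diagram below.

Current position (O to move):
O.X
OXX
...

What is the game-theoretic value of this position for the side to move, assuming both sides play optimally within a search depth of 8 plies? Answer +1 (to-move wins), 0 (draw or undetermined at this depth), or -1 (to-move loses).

value(O.X/OXX/..., O) = -1

[O.X/OXX/...] O move#1: (0,1):-1/OOX/OXX/...*, (2,0):-1/O.X/OXX/O.., (2,1):-1/O.X/OXX/.O., (2,2):-1/O.X/OXX/..O
[OOX/OXX/...] X move#2: (2,0):+1/OOX/OXX/X..*, (2,1):+1/OOX/OXX/.X., (2,2):+1/OOX/OXX/..X
[OOX/OXX/X..] end (terminal -1, O#3); searched O.X/OXX/... to 8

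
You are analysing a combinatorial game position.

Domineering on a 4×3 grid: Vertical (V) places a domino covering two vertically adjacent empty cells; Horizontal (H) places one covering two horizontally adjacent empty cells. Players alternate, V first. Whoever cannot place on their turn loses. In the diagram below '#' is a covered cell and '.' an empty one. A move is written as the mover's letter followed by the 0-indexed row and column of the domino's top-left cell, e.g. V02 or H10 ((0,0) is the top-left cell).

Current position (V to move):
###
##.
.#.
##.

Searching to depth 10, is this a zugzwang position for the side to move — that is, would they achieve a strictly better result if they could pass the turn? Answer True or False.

p1 V@[###/##./.#./##.]: V12[###/###/.##/##.]+1* V22[###/##./.##/###]+1
p2 H@[###/###/.##/##.] terminal -1; root [###/##./.#./##.] d10
suppose V passes — search the same position with H to move:
pass> p1 H@[###/##./.#./##.] terminal -1; root [###/##./.#./##.] d10
for V: play +1, pass +1

zugzwang(###/##./.#./##., V) = False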